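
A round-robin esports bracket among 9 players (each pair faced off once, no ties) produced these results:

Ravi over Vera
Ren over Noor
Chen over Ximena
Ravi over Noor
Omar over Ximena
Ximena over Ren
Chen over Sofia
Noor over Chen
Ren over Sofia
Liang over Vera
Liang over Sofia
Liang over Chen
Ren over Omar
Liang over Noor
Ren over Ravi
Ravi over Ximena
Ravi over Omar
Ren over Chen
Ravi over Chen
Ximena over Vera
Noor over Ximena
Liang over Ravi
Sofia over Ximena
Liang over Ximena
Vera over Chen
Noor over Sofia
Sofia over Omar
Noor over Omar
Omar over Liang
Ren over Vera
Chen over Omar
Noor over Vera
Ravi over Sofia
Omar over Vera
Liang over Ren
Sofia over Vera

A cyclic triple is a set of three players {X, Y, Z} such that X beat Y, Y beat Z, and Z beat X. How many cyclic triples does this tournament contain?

Win totals: Chen 3, Liang 7, Ravi 6, Ximena 2, Vera 1, Omar 3, Noor 5, Sofia 3, Ren 6.
A player with w wins dominates both others in C(w,2) triples; summing gives 3 + 21 + 15 + 1 + 0 + 3 + 10 + 3 + 15 = 71 transitive triples.
Total triples C(9,3) = 84, so cyclic triples = 84 − 71 = 13.

13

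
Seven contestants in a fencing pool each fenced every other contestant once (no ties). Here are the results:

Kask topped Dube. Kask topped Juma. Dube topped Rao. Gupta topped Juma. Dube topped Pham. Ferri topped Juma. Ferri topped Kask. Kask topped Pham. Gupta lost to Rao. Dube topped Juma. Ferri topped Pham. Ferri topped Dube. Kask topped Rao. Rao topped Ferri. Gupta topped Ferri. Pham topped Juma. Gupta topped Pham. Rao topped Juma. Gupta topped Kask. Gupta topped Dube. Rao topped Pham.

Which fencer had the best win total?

Win totals: Rao 4, Pham 1, Juma 0, Gupta 5, Dube 3, Kask 4, Ferri 4.
Gupta leads with 5 wins (next highest: 4).

Gupta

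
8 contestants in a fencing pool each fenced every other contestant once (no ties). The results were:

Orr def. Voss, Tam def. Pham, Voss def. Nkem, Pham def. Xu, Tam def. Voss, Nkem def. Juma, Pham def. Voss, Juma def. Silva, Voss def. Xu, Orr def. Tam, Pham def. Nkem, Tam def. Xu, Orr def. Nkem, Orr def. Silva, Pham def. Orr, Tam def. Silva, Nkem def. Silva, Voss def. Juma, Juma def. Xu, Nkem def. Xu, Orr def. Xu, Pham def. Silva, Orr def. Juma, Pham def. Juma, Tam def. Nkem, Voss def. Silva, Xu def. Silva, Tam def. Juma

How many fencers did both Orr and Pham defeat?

Orr beat: Xu, Nkem, Juma, Voss, Tam, Silva.
Pham beat: Xu, Nkem, Juma, Orr, Voss, Silva.
Both beat: Xu, Nkem, Juma, Voss, Silva — 5.

5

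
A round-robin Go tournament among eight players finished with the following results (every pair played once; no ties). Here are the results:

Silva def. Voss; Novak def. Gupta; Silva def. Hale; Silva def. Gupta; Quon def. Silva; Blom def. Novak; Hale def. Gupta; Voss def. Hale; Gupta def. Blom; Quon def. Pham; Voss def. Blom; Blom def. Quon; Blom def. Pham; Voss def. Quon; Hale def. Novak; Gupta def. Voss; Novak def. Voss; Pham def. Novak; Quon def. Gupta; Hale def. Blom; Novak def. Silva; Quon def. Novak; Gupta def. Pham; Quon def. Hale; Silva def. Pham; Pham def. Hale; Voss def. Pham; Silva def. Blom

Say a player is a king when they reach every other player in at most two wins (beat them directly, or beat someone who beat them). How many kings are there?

Blom reaches everyone (king).
Voss reaches everyone (king).
Pham cannot reach Quon in two steps.
Gupta cannot reach Silva in two steps.
Silva reaches everyone (king).
Hale reaches everyone (king).
Novak reaches everyone (king).
Quon reaches everyone (king).
Kings: Blom, Voss, Silva, Hale, Novak, Quon — 6.

6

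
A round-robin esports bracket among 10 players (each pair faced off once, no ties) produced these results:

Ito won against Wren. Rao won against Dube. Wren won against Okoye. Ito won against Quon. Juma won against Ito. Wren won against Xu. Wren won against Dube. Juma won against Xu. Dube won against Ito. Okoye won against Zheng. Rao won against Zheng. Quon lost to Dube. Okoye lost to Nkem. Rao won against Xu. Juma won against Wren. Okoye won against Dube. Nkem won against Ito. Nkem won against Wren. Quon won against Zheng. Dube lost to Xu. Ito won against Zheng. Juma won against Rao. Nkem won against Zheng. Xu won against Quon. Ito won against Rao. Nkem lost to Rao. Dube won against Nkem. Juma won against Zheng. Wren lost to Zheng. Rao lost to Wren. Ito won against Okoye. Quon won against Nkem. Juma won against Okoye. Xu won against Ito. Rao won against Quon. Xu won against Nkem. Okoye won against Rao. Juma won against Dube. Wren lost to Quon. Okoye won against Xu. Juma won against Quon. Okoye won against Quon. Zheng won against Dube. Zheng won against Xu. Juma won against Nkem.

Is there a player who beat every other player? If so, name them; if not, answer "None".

Juma

Juma has 9 wins out of 9 opponents — a perfect record.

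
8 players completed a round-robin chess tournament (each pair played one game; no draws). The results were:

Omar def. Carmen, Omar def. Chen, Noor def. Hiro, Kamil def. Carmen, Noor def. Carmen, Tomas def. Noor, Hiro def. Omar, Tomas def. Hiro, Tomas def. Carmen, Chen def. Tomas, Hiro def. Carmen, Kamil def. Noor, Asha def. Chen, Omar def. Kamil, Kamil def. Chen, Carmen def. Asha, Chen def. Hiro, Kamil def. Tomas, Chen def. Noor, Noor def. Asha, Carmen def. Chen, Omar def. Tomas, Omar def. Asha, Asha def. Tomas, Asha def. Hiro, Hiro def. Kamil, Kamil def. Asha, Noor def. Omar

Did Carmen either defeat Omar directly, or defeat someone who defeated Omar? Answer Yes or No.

Carmen did not beat Omar directly.
Carmen beat Chen, Asha, but each of them lost to Omar. No two-step path.

No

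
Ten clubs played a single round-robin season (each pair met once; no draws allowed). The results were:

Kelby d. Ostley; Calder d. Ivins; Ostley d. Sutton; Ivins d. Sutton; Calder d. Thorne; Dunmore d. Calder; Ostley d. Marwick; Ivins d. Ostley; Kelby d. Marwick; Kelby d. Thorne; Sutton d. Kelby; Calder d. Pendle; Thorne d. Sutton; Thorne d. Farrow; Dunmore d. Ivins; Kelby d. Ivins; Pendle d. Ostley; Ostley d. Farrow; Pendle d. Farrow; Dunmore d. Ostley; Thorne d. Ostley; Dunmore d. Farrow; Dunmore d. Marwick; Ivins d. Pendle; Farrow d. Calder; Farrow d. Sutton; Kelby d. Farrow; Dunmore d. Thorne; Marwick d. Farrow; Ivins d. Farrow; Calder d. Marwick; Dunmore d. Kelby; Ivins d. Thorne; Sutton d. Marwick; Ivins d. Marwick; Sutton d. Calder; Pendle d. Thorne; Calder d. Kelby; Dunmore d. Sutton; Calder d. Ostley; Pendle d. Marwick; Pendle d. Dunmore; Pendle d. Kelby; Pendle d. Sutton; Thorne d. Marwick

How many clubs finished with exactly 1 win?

Win totals: Farrow 2, Pendle 7, Sutton 3, Ostley 3, Dunmore 8, Thorne 4, Calder 6, Ivins 6, Marwick 1, Kelby 5.
Exactly 1: Marwick — 1 club.

1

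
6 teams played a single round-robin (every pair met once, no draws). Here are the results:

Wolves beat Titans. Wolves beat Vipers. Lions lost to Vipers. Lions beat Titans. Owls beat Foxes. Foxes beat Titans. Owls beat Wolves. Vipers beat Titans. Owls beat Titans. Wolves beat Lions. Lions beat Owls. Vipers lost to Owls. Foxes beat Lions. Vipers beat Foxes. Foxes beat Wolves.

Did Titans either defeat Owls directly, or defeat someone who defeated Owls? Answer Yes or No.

No

Titans did not beat Owls directly.
Titans beat no one, so there is no intermediate team.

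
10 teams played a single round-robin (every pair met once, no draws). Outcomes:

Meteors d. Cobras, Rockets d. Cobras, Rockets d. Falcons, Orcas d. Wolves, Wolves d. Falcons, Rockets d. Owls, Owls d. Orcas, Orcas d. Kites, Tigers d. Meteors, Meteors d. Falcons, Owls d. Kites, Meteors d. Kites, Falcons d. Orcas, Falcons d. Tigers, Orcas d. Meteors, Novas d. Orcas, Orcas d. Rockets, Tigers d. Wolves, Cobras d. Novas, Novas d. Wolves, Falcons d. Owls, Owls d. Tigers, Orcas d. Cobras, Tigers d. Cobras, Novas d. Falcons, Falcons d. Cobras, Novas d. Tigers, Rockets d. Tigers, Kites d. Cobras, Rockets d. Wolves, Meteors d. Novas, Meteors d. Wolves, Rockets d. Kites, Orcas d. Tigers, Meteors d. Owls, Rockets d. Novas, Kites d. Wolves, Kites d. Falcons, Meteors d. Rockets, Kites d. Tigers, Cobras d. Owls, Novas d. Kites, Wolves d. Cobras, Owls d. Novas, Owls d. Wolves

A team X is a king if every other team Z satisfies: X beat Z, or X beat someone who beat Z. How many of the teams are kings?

Novas reaches everyone (king).
Cobras cannot reach Meteors, Rockets in two steps.
Tigers cannot reach Orcas in two steps.
Wolves cannot reach Kites, Meteors, Rockets in two steps.
Owls reaches everyone (king).
Falcons reaches everyone (king).
Kites cannot reach Rockets in two steps.
Meteors reaches everyone (king).
Rockets reaches everyone (king).
Orcas reaches everyone (king).
Kings: Novas, Owls, Falcons, Meteors, Rockets, Orcas — 6.

6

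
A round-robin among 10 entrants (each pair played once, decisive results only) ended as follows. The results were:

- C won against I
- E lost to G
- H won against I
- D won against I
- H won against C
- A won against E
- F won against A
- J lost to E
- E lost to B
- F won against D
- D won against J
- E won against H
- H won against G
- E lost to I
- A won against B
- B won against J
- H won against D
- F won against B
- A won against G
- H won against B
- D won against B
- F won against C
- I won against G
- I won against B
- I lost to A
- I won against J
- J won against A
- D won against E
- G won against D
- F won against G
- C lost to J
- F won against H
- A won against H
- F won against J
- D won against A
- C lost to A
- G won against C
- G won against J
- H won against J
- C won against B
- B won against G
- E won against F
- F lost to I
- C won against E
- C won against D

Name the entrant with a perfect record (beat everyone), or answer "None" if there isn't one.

Highest win total is F with 7 (out of 9 possible).
F lost to E, I, so no entrant went undefeated.

None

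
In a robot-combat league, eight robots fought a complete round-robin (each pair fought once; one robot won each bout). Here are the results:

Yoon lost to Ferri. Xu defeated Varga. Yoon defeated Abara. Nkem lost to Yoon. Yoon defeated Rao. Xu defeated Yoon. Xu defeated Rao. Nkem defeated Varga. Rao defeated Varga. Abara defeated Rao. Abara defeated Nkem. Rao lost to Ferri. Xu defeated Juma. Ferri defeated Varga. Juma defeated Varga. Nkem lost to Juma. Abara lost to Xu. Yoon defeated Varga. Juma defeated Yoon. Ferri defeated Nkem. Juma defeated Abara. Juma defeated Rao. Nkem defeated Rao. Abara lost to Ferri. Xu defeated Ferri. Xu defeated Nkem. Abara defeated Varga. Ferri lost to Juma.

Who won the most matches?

Win totals: Xu 7, Varga 0, Yoon 4, Nkem 2, Abara 3, Ferri 5, Rao 1, Juma 6.
Xu leads with 7 wins (next highest: 6).

Xu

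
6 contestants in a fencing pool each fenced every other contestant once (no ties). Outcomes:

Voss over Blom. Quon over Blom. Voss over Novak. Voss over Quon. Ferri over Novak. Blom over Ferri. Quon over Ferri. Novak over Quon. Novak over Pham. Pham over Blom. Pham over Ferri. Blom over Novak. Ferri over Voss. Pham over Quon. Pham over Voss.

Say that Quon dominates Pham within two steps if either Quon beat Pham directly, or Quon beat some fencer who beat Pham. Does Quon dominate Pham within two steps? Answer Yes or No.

Quon did not beat Pham directly.
Quon beat Ferri, Blom, but each of them lost to Pham. No two-step path.

No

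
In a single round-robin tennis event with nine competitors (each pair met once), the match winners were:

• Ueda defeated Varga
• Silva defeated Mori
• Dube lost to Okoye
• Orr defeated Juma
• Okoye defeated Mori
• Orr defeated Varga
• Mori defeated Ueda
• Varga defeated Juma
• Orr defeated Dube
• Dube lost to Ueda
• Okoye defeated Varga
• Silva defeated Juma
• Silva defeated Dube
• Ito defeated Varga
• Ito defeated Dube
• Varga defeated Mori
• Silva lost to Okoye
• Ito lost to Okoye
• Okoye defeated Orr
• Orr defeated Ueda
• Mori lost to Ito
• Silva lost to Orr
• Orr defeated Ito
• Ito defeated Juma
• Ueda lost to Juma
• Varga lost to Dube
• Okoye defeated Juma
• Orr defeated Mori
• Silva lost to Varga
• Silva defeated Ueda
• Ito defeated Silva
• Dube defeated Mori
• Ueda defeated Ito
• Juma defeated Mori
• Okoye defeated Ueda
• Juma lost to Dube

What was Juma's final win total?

2

Juma's results: beat Mori, Ueda; lost to Silva, Ito, Dube, Okoye, Orr, Varga.
That is 2 wins.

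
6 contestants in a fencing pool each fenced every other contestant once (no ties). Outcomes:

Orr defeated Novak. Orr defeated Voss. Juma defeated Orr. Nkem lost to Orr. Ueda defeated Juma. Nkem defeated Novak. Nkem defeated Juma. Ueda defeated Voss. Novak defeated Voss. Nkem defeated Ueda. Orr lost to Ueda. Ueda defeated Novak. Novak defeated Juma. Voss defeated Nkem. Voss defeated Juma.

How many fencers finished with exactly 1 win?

1

Win totals: Orr 3, Nkem 3, Voss 2, Ueda 4, Novak 2, Juma 1.
Exactly 1: Juma — 1 fencer.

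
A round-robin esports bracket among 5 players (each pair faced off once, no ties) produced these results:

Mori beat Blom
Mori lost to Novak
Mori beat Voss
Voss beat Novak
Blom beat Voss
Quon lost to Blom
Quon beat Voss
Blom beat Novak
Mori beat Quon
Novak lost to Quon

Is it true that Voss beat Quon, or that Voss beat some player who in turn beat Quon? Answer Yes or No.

Voss did not beat Quon directly.
Voss beat Novak, but each of them lost to Quon. No two-step path.

No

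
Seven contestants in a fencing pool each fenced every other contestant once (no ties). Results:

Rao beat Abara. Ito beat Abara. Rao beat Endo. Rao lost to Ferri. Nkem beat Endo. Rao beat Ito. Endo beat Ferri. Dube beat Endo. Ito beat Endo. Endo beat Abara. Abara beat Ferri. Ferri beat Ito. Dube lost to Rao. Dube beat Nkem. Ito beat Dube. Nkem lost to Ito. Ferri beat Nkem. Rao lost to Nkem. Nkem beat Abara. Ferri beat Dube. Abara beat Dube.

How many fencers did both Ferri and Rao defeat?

2

Ferri beat: Rao, Ito, Nkem, Dube.
Rao beat: Abara, Ito, Endo, Dube.
Both beat: Ito, Dube — 2.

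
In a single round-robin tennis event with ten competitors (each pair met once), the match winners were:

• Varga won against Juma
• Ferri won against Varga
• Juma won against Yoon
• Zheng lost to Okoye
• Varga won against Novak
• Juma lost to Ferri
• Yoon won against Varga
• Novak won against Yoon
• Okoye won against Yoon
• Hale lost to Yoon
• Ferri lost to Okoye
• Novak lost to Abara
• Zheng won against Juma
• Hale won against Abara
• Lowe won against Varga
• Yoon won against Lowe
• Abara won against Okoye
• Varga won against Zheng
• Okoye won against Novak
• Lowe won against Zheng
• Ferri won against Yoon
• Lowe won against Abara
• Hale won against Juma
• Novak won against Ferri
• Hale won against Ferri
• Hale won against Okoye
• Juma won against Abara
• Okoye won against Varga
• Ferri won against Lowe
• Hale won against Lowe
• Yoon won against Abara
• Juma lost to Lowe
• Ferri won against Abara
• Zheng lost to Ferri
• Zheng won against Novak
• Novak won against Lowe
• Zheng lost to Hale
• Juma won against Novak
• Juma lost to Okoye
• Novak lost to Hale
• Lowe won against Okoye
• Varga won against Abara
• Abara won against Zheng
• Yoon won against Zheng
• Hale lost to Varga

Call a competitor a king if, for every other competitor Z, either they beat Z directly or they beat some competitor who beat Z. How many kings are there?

8

Lowe reaches everyone (king).
Okoye reaches everyone (king).
Yoon reaches everyone (king).
Hale reaches everyone (king).
Juma reaches everyone (king).
Varga reaches everyone (king).
Abara cannot reach Hale in two steps.
Novak reaches everyone (king).
Ferri reaches everyone (king).
Zheng cannot reach Okoye, Hale, Varga in two steps.
Kings: Lowe, Okoye, Yoon, Hale, Juma, Varga, Novak, Ferri — 8.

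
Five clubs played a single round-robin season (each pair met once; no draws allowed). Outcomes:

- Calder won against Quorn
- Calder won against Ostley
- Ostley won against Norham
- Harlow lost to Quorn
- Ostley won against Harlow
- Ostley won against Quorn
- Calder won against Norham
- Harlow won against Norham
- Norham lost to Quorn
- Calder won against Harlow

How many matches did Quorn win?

2

Quorn's results: beat Norham, Harlow; lost to Calder, Ostley.
That is 2 wins.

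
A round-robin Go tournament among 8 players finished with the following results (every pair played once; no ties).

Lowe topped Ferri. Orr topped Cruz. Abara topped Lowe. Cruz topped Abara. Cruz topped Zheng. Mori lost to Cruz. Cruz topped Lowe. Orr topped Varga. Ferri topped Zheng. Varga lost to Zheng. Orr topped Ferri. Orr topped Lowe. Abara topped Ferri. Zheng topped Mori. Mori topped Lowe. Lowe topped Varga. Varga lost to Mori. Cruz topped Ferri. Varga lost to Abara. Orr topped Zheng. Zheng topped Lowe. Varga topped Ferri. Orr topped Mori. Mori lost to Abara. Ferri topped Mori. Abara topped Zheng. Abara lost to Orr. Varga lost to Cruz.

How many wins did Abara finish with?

5

Abara's results: beat Zheng, Lowe, Mori, Varga, Ferri; lost to Cruz, Orr.
That is 5 wins.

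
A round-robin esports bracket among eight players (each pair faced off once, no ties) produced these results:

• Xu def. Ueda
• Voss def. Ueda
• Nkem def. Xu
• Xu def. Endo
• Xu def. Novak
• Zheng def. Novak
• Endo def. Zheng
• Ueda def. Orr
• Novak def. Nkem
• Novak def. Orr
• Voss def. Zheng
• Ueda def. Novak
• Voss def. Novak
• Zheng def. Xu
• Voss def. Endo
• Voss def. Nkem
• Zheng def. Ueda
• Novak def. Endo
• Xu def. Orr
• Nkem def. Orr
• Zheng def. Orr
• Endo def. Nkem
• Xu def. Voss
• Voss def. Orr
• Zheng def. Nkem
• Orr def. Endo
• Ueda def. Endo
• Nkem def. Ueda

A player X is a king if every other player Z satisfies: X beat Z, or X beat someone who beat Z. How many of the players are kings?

Endo cannot reach Voss in two steps.
Xu reaches everyone (king).
Orr cannot reach Xu, Ueda, Voss, Novak in two steps.
Ueda cannot reach Xu, Voss in two steps.
Nkem cannot reach Zheng in two steps.
Zheng reaches everyone (king).
Voss reaches everyone (king).
Novak cannot reach Voss in two steps.
Kings: Xu, Zheng, Voss — 3.

3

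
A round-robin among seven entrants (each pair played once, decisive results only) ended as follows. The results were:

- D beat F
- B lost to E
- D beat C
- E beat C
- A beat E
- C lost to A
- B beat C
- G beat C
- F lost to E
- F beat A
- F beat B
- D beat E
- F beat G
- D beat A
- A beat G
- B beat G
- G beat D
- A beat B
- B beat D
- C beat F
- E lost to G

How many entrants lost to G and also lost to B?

2

G beat: C, D, E.
B beat: C, D, G.
Both beat: C, D — 2.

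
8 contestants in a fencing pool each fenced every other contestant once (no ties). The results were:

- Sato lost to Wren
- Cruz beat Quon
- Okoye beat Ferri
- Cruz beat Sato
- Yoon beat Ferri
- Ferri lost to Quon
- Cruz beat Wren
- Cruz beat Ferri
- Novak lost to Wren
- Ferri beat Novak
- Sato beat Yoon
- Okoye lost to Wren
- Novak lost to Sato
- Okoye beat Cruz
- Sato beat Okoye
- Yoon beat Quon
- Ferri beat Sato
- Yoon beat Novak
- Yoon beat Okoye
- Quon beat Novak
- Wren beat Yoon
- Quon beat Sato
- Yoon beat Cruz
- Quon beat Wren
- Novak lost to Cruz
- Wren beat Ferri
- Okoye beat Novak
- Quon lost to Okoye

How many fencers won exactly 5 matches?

3

Win totals: Okoye 4, Sato 3, Wren 5, Cruz 5, Ferri 2, Quon 4, Yoon 5, Novak 0.
Exactly 5: Wren, Cruz, Yoon — 3 fencers.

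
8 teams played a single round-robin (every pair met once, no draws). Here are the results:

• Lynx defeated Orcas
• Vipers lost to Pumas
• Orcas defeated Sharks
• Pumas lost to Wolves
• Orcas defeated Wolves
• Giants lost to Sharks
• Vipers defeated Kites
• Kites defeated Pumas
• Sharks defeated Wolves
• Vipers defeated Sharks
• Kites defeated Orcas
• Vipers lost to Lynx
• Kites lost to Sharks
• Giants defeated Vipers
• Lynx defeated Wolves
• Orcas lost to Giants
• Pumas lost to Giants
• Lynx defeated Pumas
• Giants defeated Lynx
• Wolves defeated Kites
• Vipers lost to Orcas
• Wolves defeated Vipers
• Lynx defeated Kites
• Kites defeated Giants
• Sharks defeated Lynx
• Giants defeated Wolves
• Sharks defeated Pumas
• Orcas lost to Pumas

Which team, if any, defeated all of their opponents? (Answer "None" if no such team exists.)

Highest win total is Sharks with 5 (out of 7 possible).
Sharks lost to Vipers, Orcas, so no team went undefeated.

None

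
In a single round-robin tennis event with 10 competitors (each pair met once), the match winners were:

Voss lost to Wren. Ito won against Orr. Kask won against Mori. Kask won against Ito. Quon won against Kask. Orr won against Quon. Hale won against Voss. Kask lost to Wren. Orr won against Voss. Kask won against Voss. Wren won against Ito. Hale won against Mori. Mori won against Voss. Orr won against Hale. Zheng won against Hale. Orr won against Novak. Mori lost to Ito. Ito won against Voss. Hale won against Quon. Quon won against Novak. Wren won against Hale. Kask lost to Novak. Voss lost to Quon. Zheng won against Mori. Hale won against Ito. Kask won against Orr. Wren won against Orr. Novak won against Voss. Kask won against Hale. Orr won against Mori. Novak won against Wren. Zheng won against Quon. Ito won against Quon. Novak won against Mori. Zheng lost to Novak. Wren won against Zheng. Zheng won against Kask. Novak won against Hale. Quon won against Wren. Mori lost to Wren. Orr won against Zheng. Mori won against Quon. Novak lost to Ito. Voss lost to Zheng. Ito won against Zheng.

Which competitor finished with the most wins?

Win totals: Quon 4, Wren 7, Kask 5, Orr 6, Novak 6, Mori 2, Hale 4, Voss 0, Ito 6, Zheng 5.
Wren leads with 7 wins (next highest: 6).

Wren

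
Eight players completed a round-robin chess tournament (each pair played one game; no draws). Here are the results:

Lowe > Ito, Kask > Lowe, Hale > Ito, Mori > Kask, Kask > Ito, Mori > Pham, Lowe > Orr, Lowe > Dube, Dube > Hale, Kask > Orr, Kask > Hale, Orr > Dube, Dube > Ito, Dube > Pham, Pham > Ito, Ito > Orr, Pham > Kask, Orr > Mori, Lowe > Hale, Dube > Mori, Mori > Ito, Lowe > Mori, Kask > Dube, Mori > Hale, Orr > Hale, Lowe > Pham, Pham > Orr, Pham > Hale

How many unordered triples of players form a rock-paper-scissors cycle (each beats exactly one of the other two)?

10

Win totals: Hale 1, Ito 1, Mori 4, Dube 4, Kask 5, Lowe 6, Pham 4, Orr 3.
A player with w wins dominates both others in C(w,2) triples; summing gives 0 + 0 + 6 + 6 + 10 + 15 + 6 + 3 = 46 transitive triples.
Total triples C(8,3) = 56, so cyclic triples = 56 − 46 = 10.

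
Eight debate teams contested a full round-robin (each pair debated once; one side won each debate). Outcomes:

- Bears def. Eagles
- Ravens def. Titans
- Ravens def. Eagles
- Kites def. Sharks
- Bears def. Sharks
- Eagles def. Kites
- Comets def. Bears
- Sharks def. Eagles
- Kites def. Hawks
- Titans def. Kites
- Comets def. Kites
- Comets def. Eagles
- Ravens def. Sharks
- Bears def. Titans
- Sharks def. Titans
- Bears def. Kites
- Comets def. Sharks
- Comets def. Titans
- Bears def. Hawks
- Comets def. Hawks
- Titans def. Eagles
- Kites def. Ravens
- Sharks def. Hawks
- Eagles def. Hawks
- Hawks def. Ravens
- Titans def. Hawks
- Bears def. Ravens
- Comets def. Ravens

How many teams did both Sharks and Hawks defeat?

Sharks beat: Hawks, Eagles, Titans.
Hawks beat: Ravens.
No one was beaten by both.

0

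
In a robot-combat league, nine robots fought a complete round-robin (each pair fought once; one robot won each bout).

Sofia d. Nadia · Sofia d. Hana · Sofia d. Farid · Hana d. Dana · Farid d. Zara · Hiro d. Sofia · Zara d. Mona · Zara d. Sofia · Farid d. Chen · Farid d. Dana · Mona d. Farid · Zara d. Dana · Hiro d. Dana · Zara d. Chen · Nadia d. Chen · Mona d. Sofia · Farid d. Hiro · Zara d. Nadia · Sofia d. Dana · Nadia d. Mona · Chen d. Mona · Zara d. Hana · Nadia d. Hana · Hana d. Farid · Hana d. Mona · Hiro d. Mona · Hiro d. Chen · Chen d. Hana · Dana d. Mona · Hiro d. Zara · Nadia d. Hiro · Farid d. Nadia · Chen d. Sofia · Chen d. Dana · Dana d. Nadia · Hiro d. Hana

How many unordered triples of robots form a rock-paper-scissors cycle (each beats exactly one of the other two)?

Win totals: Mona 2, Zara 6, Dana 2, Farid 5, Sofia 4, Hana 3, Chen 4, Nadia 4, Hiro 6.
A robot with w wins dominates both others in C(w,2) triples; summing gives 1 + 15 + 1 + 10 + 6 + 3 + 6 + 6 + 15 = 63 transitive triples.
Total triples C(9,3) = 84, so cyclic triples = 84 − 63 = 21.

21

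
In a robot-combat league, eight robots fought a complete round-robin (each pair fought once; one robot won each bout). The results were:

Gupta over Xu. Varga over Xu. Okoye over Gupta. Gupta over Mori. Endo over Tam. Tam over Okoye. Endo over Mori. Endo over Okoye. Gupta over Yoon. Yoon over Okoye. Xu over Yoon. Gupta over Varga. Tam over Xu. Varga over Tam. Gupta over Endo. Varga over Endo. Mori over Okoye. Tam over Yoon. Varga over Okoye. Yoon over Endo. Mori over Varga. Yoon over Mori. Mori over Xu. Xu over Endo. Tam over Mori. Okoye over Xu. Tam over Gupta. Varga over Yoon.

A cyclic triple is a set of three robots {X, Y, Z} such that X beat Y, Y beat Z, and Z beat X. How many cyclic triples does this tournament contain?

Win totals: Endo 3, Tam 5, Mori 3, Okoye 2, Varga 5, Xu 2, Gupta 5, Yoon 3.
A robot with w wins dominates both others in C(w,2) triples; summing gives 3 + 10 + 3 + 1 + 10 + 1 + 10 + 3 = 41 transitive triples.
Total triples C(8,3) = 56, so cyclic triples = 56 − 41 = 15.

15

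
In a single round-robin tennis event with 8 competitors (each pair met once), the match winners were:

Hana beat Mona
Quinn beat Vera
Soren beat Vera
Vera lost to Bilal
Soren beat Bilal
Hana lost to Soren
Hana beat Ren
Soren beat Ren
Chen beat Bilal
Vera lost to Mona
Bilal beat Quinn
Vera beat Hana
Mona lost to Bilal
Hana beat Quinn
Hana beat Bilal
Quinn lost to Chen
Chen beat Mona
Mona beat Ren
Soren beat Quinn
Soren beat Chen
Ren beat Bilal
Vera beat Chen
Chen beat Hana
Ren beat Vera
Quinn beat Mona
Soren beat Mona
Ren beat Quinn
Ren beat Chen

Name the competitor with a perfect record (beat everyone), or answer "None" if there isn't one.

Soren

Soren has 7 wins out of 7 opponents — a perfect record.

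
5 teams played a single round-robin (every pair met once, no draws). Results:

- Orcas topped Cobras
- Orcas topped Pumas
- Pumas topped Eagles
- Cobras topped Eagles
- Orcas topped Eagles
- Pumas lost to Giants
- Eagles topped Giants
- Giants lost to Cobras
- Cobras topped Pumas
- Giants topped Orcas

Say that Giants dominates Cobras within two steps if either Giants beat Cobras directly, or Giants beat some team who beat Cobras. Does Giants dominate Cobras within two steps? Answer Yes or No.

Yes

Giants did not beat Cobras directly.
Giants beat Orcas, Pumas. Of those, Orcas beat Cobras.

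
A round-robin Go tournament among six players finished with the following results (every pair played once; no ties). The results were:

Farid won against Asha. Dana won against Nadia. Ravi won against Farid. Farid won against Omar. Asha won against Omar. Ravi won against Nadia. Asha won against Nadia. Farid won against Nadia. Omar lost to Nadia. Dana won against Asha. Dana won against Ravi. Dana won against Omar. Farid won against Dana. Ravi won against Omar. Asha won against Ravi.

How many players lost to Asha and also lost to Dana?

3

Asha beat: Ravi, Nadia, Omar.
Dana beat: Ravi, Asha, Nadia, Omar.
Both beat: Ravi, Nadia, Omar — 3.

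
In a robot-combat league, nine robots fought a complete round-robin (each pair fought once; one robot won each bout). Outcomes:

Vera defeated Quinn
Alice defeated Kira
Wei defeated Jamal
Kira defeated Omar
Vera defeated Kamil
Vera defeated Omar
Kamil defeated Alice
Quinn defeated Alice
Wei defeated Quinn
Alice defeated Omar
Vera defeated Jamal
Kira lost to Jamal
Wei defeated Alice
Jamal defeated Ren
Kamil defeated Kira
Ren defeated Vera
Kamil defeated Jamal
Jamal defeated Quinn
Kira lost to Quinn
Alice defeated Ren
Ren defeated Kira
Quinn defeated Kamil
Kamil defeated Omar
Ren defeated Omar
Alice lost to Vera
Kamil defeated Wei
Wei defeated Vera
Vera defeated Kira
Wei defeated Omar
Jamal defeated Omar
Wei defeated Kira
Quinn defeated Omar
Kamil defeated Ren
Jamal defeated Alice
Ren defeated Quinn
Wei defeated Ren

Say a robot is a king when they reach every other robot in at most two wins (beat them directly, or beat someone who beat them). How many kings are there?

Quinn cannot reach Vera in two steps.
Jamal cannot reach Wei in two steps.
Omar cannot reach Quinn, Jamal, Kira, Wei, Vera, Kamil, Ren, Alice in two steps.
Kira cannot reach Quinn, Jamal, Wei, Vera, Kamil, Ren, Alice in two steps.
Wei reaches everyone (king).
Vera reaches everyone (king).
Kamil reaches everyone (king).
Ren cannot reach Wei in two steps.
Alice cannot reach Jamal, Wei, Kamil in two steps.
Kings: Wei, Vera, Kamil — 3.

3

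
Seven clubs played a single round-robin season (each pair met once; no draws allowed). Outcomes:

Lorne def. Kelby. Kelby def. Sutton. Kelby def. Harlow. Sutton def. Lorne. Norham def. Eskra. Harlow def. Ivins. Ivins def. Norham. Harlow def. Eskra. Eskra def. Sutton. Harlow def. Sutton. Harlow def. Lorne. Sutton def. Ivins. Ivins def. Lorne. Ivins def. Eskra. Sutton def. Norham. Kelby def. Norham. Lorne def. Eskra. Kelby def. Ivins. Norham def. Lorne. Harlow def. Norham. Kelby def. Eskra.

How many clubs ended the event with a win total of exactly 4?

Win totals: Ivins 3, Eskra 1, Norham 2, Lorne 2, Harlow 5, Sutton 3, Kelby 5.
No club has exactly 4 wins.

0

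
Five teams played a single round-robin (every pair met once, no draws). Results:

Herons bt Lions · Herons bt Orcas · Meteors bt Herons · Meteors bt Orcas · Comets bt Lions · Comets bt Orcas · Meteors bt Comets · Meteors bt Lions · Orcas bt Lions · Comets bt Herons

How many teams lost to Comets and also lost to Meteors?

3

Comets beat: Orcas, Herons, Lions.
Meteors beat: Orcas, Herons, Lions, Comets.
Both beat: Orcas, Herons, Lions — 3.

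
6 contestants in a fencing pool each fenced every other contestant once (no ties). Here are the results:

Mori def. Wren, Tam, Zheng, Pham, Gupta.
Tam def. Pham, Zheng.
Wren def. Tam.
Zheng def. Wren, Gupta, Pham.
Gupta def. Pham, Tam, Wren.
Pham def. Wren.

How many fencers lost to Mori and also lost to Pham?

Mori beat: Pham, Wren, Gupta, Zheng, Tam.
Pham beat: Wren.
Both beat: Wren — 1.

1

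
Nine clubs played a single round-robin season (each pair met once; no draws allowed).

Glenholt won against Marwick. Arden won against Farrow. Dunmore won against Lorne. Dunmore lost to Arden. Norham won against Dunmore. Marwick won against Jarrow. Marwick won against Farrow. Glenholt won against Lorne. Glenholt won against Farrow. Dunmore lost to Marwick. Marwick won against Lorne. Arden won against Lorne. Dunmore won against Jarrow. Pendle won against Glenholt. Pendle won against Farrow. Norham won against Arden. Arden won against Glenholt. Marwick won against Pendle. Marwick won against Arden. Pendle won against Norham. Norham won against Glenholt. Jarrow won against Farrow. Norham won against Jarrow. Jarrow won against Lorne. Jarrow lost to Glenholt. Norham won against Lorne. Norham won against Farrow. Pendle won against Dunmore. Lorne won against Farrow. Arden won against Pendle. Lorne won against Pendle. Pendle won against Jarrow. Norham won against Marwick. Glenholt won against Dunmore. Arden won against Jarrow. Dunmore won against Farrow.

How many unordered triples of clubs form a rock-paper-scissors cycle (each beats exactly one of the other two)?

Win totals: Glenholt 5, Arden 6, Jarrow 2, Norham 7, Lorne 2, Dunmore 3, Pendle 5, Marwick 6, Farrow 0.
A club with w wins dominates both others in C(w,2) triples; summing gives 10 + 15 + 1 + 21 + 1 + 3 + 10 + 15 + 0 = 76 transitive triples.
Total triples C(9,3) = 84, so cyclic triples = 84 − 76 = 8.

8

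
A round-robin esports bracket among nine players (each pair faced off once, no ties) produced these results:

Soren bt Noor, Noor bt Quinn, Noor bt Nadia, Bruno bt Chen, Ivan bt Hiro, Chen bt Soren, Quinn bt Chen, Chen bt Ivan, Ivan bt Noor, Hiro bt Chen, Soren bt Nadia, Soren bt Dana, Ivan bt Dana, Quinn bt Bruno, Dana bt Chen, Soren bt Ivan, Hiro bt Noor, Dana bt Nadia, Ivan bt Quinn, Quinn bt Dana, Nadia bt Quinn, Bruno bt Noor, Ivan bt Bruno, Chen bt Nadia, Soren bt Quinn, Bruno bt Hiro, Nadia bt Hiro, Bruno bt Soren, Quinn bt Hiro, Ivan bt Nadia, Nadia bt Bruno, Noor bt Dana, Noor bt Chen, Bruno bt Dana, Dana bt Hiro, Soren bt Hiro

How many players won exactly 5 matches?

1

Win totals: Soren 6, Ivan 6, Nadia 3, Noor 4, Bruno 5, Quinn 4, Chen 3, Hiro 2, Dana 3.
Exactly 5: Bruno — 1 player.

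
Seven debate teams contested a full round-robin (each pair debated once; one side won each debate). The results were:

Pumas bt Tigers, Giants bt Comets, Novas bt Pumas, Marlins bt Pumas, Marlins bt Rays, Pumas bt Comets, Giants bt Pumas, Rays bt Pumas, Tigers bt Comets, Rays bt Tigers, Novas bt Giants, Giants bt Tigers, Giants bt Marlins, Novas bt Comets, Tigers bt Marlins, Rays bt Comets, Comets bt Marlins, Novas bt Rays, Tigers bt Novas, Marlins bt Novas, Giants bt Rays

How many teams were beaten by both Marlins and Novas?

Marlins beat: Novas, Pumas, Rays.
Novas beat: Pumas, Rays, Giants, Comets.
Both beat: Pumas, Rays — 2.

2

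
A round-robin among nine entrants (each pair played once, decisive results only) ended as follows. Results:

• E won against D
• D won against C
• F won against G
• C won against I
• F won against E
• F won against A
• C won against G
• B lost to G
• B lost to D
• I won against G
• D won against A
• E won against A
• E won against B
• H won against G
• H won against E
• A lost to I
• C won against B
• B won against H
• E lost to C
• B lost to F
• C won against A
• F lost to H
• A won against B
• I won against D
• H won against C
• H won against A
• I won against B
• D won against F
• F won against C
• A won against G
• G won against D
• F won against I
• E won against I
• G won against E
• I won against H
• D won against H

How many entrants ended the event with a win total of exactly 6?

Win totals: A 2, B 1, C 5, D 5, E 4, F 6, G 3, H 5, I 5.
Exactly 6: F — 1 entrant.

1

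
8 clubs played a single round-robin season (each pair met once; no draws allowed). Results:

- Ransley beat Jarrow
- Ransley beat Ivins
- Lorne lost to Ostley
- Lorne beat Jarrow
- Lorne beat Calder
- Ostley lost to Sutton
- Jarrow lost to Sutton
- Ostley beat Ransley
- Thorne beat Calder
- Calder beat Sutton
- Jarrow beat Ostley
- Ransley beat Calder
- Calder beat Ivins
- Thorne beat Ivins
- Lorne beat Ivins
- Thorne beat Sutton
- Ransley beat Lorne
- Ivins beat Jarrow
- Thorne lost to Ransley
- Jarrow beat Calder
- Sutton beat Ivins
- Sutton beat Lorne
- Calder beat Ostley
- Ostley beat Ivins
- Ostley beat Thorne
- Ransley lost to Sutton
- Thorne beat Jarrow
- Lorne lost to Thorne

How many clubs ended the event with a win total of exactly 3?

Win totals: Calder 3, Ivins 1, Lorne 3, Thorne 5, Jarrow 2, Ostley 4, Ransley 5, Sutton 5.
Exactly 3: Calder, Lorne — 2 clubs.

2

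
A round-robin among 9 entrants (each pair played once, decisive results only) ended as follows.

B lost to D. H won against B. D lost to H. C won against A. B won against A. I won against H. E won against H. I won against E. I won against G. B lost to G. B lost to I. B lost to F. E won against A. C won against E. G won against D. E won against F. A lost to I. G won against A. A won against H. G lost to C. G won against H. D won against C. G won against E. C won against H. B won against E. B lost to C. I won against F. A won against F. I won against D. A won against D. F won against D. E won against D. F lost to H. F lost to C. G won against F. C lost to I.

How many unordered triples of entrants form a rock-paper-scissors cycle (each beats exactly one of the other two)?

Win totals: A 3, B 2, C 6, D 2, E 4, F 2, G 6, H 3, I 8.
An entrant with w wins dominates both others in C(w,2) triples; summing gives 3 + 1 + 15 + 1 + 6 + 1 + 15 + 3 + 28 = 73 transitive triples.
Total triples C(9,3) = 84, so cyclic triples = 84 − 73 = 11.

11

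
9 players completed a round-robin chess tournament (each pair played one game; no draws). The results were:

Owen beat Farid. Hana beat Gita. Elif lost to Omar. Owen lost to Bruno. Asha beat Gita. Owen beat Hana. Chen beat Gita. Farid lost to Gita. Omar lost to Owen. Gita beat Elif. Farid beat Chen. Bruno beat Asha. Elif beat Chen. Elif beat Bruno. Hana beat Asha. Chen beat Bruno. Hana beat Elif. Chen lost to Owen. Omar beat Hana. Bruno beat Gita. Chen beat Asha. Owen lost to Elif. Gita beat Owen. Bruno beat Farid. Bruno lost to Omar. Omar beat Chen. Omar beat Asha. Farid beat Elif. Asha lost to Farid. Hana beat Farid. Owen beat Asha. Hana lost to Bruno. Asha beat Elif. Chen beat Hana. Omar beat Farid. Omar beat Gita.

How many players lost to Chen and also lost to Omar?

Chen beat: Gita, Asha, Bruno, Hana.
Omar beat: Gita, Asha, Bruno, Farid, Hana, Chen, Elif.
Both beat: Gita, Asha, Bruno, Hana — 4.

4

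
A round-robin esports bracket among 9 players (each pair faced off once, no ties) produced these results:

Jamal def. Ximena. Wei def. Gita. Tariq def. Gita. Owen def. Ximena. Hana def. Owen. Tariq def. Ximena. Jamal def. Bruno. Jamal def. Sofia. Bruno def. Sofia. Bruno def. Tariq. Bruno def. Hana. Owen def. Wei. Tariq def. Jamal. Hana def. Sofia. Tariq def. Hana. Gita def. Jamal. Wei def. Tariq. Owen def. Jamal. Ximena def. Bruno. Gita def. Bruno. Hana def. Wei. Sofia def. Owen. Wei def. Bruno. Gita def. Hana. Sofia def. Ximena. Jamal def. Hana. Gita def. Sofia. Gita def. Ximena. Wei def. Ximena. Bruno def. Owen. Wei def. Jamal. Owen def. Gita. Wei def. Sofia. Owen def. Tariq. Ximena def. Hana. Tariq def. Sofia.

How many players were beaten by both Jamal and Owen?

1

Jamal beat: Hana, Sofia, Ximena, Bruno.
Owen beat: Jamal, Tariq, Ximena, Wei, Gita.
Both beat: Ximena — 1.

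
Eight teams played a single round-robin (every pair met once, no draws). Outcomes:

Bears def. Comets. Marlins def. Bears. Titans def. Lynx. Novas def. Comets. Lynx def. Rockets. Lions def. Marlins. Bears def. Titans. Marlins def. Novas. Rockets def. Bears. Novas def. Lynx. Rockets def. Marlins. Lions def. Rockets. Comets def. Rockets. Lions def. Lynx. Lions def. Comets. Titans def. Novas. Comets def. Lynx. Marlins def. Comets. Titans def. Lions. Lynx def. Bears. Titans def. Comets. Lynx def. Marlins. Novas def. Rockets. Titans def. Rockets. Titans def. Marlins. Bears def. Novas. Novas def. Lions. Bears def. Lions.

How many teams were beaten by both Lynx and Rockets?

Lynx beat: Marlins, Bears, Rockets.
Rockets beat: Marlins, Bears.
Both beat: Marlins, Bears — 2.

2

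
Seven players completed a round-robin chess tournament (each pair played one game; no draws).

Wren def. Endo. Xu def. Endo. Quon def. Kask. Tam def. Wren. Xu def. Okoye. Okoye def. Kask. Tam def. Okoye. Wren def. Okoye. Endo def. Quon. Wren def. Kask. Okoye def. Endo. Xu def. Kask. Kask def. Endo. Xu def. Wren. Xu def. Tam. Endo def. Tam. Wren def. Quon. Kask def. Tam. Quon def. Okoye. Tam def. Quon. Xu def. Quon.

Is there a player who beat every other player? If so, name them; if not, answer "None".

Xu has 6 wins out of 6 opponents — a perfect record.

Xu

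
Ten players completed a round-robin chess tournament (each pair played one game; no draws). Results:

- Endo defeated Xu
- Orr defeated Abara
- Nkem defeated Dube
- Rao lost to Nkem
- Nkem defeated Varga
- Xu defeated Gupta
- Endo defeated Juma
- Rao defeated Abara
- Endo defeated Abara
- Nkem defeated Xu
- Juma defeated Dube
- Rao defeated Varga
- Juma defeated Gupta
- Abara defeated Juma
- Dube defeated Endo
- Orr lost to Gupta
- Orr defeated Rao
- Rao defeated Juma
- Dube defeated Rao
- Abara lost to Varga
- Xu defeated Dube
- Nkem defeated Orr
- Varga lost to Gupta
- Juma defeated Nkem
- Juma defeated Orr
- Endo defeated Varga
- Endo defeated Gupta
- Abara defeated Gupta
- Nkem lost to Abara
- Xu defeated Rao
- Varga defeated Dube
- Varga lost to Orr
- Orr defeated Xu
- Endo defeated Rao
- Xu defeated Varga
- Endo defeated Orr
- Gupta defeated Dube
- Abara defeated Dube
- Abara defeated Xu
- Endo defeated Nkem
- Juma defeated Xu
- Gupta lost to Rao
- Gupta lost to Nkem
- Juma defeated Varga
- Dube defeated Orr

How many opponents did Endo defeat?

Endo's results: beat Rao, Xu, Nkem, Abara, Juma, Varga, Orr, Gupta; lost to Dube.
That is 8 wins.

8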